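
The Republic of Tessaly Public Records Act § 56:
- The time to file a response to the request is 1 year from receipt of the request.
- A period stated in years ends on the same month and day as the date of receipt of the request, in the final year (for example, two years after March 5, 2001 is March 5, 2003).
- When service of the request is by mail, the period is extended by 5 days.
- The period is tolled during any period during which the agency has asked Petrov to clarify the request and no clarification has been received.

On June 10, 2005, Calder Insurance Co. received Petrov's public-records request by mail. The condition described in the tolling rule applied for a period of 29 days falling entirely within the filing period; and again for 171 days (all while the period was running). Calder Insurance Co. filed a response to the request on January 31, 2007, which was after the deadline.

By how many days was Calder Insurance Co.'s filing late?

30 days

1 year after June 10, 2005 is June 10, 2006.
Service was by mail, adding 5 days: June 10, 2006 + 5 days = June 15, 2006.
Tolling adds 29 days: June 15, 2006 + 29 days = July 14, 2006.
Tolling adds 171 days: July 14, 2006 + 171 days = January 1, 2007.
The deadline is January 1, 2007; from January 1, 2007 to January 31, 2007 is 30 days.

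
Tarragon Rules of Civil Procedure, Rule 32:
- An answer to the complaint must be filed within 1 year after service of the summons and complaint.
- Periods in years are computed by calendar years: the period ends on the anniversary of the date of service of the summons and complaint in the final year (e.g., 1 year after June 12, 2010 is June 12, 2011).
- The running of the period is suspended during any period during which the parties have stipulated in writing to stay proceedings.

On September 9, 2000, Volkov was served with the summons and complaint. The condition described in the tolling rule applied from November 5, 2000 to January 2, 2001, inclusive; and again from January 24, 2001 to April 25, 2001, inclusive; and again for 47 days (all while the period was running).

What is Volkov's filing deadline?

1 year after September 9, 2000 is September 9, 2001.
From November 5, 2000 through January 2, 2001 inclusive is 59 days; tolling adds 59 days: September 9, 2001 + 59 days = November 7, 2001.
From January 24, 2001 through April 25, 2001 inclusive is 92 days; tolling adds 92 days: November 7, 2001 + 92 days = February 7, 2002.
Tolling adds 47 days: February 7, 2002 + 47 days = March 26, 2002.

March 26, 2002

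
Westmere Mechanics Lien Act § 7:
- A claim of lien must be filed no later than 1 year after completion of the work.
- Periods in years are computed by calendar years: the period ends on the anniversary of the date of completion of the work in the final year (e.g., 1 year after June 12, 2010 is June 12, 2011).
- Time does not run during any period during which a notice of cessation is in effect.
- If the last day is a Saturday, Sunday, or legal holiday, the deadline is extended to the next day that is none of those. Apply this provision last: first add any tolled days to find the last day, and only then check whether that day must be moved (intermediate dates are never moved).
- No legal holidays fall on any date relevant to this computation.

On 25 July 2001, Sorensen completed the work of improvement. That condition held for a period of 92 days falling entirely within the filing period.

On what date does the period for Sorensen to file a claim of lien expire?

1 year after 25 July 2001 is July 25, 2002.
Tolling adds 92 days: July 25, 2002 + 92 days = October 25, 2002.
October 25, 2002 is a Friday and not a legal holiday, so no extension applies.

October 25, 2002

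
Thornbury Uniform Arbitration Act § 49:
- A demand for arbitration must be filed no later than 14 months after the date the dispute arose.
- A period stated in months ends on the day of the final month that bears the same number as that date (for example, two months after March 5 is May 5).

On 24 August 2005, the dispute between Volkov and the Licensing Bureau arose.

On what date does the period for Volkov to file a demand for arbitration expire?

14 months after 24 August 2005 is October 24, 2006.

October 24, 2006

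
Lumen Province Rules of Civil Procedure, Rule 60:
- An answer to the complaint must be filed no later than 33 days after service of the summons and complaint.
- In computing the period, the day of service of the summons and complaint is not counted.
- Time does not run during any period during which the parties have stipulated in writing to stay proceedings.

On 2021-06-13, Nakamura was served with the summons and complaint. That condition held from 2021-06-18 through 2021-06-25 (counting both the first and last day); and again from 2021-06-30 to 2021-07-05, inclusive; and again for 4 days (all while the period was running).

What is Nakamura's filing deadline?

August 3, 2021

33 days after 2021-06-13 is July 16, 2021.
From June 18, 2021 through June 25, 2021 inclusive is 8 days; tolling adds 8 days: July 16, 2021 + 8 days = July 24, 2021.
From June 30, 2021 through July 5, 2021 inclusive is 6 days; tolling adds 6 days: July 24, 2021 + 6 days = July 30, 2021.
Tolling adds 4 days: July 30, 2021 + 4 days = August 3, 2021.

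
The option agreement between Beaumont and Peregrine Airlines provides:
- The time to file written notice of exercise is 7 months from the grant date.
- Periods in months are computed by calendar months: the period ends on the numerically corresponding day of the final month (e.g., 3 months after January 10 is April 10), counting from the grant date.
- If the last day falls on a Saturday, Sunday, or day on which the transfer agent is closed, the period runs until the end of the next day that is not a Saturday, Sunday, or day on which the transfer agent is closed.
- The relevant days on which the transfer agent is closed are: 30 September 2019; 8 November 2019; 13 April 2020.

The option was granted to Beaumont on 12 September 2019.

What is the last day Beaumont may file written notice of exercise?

7 months after 12 September 2019 is April 12, 2020.
April 12, 2020 is Sunday; April 13, 2020 is a listed holiday. The next qualifying day is April 14, 2020.

April 14, 2020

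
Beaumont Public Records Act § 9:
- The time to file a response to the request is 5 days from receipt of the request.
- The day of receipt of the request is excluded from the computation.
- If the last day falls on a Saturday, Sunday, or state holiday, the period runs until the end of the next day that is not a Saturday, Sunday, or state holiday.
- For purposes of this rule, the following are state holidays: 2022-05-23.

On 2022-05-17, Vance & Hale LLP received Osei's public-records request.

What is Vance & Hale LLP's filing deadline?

May 24, 2022

5 days after 2022-05-17 is May 22, 2022.
May 22, 2022 is Sunday; May 23, 2022 is a listed holiday. The next qualifying day is May 24, 2022.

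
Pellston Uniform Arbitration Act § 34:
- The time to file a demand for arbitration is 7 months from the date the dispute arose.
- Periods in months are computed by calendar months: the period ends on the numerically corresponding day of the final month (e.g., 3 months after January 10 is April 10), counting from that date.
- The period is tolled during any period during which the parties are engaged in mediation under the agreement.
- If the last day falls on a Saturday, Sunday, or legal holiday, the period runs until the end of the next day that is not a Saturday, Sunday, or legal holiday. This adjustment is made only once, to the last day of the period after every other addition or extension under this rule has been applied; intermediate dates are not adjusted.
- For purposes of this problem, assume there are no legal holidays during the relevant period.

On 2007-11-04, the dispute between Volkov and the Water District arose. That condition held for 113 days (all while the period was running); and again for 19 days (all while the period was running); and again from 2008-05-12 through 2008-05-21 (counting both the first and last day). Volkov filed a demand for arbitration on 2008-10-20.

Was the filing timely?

7 months after 2007-11-04 is June 4, 2008.
Tolling adds 113 days: June 4, 2008 + 113 days = September 25, 2008.
Tolling adds 19 days: September 25, 2008 + 19 days = October 14, 2008.
From May 12, 2008 through May 21, 2008 inclusive is 10 days; tolling adds 10 days: October 14, 2008 + 10 days = October 24, 2008.
October 24, 2008 is a Friday and not a legal holiday, so no extension applies.
The deadline is October 24, 2008; the filing on October 20, 2008 is on or before that date.

Yes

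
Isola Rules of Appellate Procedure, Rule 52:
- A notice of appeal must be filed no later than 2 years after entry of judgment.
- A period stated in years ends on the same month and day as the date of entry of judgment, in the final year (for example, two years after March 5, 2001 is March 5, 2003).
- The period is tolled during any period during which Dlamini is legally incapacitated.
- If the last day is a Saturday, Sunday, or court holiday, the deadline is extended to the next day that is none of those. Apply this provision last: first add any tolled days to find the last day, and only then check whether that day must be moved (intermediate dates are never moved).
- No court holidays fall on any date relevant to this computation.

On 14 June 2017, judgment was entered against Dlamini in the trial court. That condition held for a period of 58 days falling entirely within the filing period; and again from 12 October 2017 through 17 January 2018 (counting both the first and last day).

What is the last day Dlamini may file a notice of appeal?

2 years after 14 June 2017 is June 14, 2019.
Tolling adds 58 days: June 14, 2019 + 58 days = August 11, 2019.
From October 12, 2017 through January 17, 2018 inclusive is 98 days; tolling adds 98 days: August 11, 2019 + 98 days = November 17, 2019.
November 17, 2019 is Sunday. The next qualifying day is November 18, 2019.

November 18, 2019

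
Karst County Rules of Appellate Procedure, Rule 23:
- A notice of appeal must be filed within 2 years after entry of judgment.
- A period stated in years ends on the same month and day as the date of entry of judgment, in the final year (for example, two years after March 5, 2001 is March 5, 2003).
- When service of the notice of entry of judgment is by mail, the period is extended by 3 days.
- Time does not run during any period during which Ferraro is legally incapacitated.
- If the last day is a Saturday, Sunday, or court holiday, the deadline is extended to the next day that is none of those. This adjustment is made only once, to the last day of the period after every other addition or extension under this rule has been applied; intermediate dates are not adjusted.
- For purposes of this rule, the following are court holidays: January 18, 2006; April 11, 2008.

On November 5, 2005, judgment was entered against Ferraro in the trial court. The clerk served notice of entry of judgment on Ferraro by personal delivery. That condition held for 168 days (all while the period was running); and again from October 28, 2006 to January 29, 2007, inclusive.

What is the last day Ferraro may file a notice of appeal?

2 years after November 5, 2005 is November 5, 2007.
Service was not by mail, so no mail extension applies.
Tolling adds 168 days: November 5, 2007 + 168 days = April 21, 2008.
From October 28, 2006 through January 29, 2007 inclusive is 94 days; tolling adds 94 days: April 21, 2008 + 94 days = July 24, 2008.
July 24, 2008 is a Thursday and not a court holiday, so no extension applies.

July 24, 2008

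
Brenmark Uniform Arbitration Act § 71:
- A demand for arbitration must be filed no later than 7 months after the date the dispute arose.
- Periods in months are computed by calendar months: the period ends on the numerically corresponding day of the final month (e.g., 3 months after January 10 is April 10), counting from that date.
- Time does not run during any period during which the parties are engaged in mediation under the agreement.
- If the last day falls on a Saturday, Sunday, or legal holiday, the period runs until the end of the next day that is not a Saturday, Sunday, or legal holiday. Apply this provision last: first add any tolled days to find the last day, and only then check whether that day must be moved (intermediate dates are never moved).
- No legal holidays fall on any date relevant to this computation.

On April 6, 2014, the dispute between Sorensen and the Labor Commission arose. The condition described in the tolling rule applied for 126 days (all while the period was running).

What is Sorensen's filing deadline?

March 12, 2015

7 months after April 6, 2014 is November 6, 2014.
Tolling adds 126 days: November 6, 2014 + 126 days = March 12, 2015.
March 12, 2015 is a Thursday and not a legal holiday, so no extension applies.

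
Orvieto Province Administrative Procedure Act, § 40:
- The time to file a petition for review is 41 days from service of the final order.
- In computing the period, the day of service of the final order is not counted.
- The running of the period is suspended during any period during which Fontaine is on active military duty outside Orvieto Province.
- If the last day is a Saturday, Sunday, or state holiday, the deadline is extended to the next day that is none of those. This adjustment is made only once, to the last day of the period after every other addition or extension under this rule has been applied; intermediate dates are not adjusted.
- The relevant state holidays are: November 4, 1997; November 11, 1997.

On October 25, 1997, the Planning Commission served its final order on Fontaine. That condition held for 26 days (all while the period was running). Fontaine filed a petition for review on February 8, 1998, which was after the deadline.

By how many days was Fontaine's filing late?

39 days

41 days after October 25, 1997 is December 5, 1997.
Tolling adds 26 days: December 5, 1997 + 26 days = December 31, 1997.
December 31, 1997 is a Wednesday and not a state holiday, so no extension applies.
The deadline is December 31, 1997; from December 31, 1997 to February 8, 1998 is 39 days.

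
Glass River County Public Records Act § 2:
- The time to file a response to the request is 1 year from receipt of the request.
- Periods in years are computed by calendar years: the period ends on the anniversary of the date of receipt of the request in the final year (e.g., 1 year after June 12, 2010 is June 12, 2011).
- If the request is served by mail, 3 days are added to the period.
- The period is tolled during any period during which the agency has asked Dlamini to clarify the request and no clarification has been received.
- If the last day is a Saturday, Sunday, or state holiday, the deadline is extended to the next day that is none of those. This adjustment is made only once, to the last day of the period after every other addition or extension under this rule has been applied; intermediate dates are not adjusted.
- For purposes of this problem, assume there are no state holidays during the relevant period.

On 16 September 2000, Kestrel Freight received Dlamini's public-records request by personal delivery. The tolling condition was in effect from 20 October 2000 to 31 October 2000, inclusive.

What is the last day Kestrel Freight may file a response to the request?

September 28, 2001

1 year after 16 September 2000 is September 16, 2001.
Service was not by mail, so no mail extension applies.
From October 20, 2000 through October 31, 2000 inclusive is 12 days; tolling adds 12 days: September 16, 2001 + 12 days = September 28, 2001.
September 28, 2001 is a Friday and not a state holiday, so no extension applies.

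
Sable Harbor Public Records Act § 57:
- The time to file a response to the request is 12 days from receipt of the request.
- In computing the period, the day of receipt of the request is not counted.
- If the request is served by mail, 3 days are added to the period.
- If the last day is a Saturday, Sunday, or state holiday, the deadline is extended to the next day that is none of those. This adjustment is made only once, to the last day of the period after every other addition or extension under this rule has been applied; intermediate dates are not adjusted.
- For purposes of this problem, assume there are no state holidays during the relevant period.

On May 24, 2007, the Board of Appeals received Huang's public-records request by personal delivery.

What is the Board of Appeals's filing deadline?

12 days after May 24, 2007 is June 5, 2007.
Service was not by mail, so no mail extension applies.
June 5, 2007 is a Tuesday and not a state holiday, so no extension applies.

June 5, 2007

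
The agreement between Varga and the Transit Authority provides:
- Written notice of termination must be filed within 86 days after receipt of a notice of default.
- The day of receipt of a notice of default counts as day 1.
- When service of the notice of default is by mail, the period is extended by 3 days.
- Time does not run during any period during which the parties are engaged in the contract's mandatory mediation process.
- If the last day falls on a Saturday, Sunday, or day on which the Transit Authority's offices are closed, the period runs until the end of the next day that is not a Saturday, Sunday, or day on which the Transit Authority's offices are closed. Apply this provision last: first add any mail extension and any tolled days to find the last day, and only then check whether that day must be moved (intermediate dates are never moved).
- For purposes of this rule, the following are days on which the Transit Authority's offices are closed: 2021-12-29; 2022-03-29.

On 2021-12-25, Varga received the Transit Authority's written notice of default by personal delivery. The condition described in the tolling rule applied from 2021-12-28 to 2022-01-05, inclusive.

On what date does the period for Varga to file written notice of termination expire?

Counting 2021-12-25 as day 1, day 86 is March 20, 2022.
Service was not by mail, so no mail extension applies.
From December 28, 2021 through January 5, 2022 inclusive is 9 days; tolling adds 9 days: March 20, 2022 + 9 days = March 29, 2022.
March 29, 2022 is a listed holiday. The next qualifying day is March 30, 2022.

March 30, 2022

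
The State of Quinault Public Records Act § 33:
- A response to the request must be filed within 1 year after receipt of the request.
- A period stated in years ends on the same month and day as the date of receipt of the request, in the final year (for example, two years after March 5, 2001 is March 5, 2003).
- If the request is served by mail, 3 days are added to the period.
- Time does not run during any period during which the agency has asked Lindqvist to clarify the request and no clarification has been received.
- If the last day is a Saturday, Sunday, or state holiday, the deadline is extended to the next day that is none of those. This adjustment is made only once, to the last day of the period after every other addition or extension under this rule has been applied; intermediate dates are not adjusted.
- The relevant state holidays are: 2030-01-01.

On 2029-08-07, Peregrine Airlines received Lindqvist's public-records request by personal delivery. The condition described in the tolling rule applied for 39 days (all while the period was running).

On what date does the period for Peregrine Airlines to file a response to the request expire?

1 year after 2029-08-07 is August 7, 2030.
Service was not by mail, so no mail extension applies.
Tolling adds 39 days: August 7, 2030 + 39 days = September 15, 2030.
September 15, 2030 is Sunday. The next qualifying day is September 16, 2030.

September 16, 2030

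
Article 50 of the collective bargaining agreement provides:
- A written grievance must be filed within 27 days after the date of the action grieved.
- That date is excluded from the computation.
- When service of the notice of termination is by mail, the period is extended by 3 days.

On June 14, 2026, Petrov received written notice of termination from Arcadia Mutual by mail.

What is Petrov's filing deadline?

July 14, 2026

27 days after June 14, 2026 is July 11, 2026.
Service was by mail, adding 3 days: July 11, 2026 + 3 days = July 14, 2026.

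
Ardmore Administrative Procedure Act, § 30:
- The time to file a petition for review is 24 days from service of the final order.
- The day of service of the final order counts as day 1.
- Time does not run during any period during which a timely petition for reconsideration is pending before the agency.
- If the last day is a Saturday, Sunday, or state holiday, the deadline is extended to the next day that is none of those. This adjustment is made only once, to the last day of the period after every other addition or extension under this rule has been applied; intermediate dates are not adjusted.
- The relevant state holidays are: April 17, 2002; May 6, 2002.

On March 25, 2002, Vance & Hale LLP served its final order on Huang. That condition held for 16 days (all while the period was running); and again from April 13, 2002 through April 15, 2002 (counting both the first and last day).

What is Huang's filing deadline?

May 7, 2002

Counting March 25, 2002 as day 1, day 24 is April 17, 2002.
Tolling adds 16 days: April 17, 2002 + 16 days = May 3, 2002.
From April 13, 2002 through April 15, 2002 inclusive is 3 days; tolling adds 3 days: May 3, 2002 + 3 days = May 6, 2002.
May 6, 2002 is a listed holiday. The next qualifying day is May 7, 2002.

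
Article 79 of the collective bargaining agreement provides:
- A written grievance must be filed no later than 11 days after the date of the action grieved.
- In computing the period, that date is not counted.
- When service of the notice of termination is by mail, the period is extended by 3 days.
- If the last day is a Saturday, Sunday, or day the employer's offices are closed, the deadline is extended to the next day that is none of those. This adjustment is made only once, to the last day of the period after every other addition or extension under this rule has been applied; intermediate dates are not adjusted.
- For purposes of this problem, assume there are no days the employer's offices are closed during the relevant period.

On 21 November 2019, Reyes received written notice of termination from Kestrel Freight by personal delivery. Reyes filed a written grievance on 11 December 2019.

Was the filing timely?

No

11 days after 21 November 2019 is December 2, 2019.
Service was not by mail, so no mail extension applies.
December 2, 2019 is a Monday and not a day the employer's offices are closed, so no extension applies.
The deadline is December 2, 2019; the filing on December 11, 2019 is after that date.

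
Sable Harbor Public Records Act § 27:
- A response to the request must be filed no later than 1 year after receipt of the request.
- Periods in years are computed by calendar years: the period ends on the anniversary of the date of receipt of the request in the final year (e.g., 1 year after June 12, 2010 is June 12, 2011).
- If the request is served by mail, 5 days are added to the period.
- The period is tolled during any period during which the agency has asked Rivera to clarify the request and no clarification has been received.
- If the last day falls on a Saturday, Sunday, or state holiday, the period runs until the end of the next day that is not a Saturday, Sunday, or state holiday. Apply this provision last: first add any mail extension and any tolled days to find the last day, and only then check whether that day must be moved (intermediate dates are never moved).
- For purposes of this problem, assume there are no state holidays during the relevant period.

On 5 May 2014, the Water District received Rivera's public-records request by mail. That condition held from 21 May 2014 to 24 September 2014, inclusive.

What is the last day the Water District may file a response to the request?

September 14, 2015

1 year after 5 May 2014 is May 5, 2015.
Service was by mail, adding 5 days: May 5, 2015 + 5 days = May 10, 2015.
From May 21, 2014 through September 24, 2014 inclusive is 127 days; tolling adds 127 days: May 10, 2015 + 127 days = September 14, 2015.
September 14, 2015 is a Monday and not a state holiday, so no extension applies.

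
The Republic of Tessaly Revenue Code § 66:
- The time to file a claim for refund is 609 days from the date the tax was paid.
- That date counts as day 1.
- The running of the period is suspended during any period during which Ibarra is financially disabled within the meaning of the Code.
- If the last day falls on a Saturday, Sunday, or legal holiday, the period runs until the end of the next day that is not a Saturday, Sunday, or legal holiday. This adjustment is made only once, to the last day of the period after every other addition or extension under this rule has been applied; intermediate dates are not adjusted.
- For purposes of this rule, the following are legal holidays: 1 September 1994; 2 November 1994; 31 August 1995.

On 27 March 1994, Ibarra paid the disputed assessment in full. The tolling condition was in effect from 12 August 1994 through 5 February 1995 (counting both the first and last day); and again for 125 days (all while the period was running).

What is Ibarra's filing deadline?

September 23, 1996

Counting 27 March 1994 as day 1, day 609 is November 25, 1995.
From August 12, 1994 through February 5, 1995 inclusive is 178 days; tolling adds 178 days: November 25, 1995 + 178 days = May 21, 1996.
Tolling adds 125 days: May 21, 1996 + 125 days = September 23, 1996.
September 23, 1996 is a Monday and not a legal holiday, so no extension applies.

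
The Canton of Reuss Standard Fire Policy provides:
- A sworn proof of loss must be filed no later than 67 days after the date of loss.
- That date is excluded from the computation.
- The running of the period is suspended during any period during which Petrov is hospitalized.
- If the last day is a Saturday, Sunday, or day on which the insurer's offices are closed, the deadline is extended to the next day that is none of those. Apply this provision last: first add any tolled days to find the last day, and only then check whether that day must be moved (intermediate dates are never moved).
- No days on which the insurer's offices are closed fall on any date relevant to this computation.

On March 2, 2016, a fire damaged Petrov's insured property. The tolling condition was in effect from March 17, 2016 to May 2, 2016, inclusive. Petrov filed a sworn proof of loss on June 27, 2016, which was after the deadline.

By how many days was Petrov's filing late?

67 days after March 2, 2016 is May 8, 2016.
From March 17, 2016 through May 2, 2016 inclusive is 47 days; tolling adds 47 days: May 8, 2016 + 47 days = June 24, 2016.
June 24, 2016 is a Friday and not a day on which the insurer's offices are closed, so no extension applies.
The deadline is June 24, 2016; from June 24, 2016 to June 27, 2016 is 3 days.

3 days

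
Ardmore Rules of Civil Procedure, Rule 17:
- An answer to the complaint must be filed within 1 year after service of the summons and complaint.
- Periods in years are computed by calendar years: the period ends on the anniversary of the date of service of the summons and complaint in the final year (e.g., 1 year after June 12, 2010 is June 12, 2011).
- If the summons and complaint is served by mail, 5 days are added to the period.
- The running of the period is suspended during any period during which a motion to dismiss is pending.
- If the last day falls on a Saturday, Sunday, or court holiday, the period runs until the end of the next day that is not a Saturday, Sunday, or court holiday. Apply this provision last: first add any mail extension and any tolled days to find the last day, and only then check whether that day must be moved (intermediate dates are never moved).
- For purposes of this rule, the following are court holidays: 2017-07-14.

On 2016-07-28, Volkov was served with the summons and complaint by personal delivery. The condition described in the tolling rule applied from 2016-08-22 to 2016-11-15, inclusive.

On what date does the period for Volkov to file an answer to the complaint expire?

October 23, 2017

1 year after 2016-07-28 is July 28, 2017.
Service was not by mail, so no mail extension applies.
From August 22, 2016 through November 15, 2016 inclusive is 86 days; tolling adds 86 days: July 28, 2017 + 86 days = October 22, 2017.
October 22, 2017 is Sunday. The next qualifying day is October 23, 2017.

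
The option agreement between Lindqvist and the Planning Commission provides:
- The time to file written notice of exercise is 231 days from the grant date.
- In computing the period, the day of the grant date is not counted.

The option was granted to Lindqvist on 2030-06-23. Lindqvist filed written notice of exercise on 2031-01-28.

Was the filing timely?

Yes

231 days after 2030-06-23 is February 9, 2031.
The deadline is February 9, 2031; the filing on January 28, 2031 is on or before that date.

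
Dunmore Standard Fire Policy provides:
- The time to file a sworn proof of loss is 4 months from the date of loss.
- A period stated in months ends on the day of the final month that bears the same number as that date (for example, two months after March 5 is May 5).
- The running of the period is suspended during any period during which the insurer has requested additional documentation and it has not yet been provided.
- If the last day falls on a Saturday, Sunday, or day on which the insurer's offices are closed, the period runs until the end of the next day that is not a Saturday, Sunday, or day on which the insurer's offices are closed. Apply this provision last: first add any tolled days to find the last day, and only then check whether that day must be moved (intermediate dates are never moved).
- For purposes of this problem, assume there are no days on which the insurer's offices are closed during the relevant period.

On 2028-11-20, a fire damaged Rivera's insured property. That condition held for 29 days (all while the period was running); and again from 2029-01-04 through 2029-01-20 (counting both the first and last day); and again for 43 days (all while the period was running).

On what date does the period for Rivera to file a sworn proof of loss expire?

4 months after 2028-11-20 is March 20, 2029.
Tolling adds 29 days: March 20, 2029 + 29 days = April 18, 2029.
From January 4, 2029 through January 20, 2029 inclusive is 17 days; tolling adds 17 days: April 18, 2029 + 17 days = May 5, 2029.
Tolling adds 43 days: May 5, 2029 + 43 days = June 17, 2029.
June 17, 2029 is Sunday. The next qualifying day is June 18, 2029.

June 18, 2029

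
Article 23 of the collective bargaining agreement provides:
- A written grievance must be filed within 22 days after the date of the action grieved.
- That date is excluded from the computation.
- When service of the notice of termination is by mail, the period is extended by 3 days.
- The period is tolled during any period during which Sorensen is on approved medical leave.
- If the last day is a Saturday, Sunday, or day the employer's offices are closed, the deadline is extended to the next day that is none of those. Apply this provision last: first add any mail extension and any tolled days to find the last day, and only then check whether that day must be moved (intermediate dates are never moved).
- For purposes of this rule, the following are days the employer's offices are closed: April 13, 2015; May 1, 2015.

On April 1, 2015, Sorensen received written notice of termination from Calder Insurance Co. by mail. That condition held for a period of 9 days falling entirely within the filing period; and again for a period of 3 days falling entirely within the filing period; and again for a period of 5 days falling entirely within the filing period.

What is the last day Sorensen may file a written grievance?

22 days after April 1, 2015 is April 23, 2015.
Service was by mail, adding 3 days: April 23, 2015 + 3 days = April 26, 2015.
Tolling adds 9 days: April 26, 2015 + 9 days = May 5, 2015.
Tolling adds 3 days: May 5, 2015 + 3 days = May 8, 2015.
Tolling adds 5 days: May 8, 2015 + 5 days = May 13, 2015.
May 13, 2015 is a Wednesday and not a day the employer's offices are closed, so no extension applies.

May 13, 2015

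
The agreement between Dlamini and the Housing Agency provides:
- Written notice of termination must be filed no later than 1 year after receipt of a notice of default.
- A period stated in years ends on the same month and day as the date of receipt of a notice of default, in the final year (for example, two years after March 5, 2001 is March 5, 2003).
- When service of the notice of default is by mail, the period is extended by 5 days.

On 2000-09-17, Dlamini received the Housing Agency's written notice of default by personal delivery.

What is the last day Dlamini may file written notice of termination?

September 17, 2001

1 year after 2000-09-17 is September 17, 2001.
Service was not by mail, so no mail extension applies.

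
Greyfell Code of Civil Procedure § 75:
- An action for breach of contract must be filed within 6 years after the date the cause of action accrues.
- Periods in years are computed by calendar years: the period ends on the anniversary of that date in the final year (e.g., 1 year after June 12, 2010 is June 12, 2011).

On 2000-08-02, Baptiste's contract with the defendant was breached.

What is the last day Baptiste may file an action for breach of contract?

6 years after 2000-08-02 is August 2, 2006.

August 2, 2006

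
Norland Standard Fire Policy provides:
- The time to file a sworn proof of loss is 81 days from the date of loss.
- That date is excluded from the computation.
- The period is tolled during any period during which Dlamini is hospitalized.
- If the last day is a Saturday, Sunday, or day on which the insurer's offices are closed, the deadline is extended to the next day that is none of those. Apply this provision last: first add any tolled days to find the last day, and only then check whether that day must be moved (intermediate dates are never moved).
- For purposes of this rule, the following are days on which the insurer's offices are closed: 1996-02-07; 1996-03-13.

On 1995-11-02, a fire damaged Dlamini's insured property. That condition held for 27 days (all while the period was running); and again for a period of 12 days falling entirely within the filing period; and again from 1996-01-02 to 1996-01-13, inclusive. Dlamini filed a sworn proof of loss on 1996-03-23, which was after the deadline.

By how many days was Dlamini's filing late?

9 days

81 days after 1995-11-02 is January 22, 1996.
Tolling adds 27 days: January 22, 1996 + 27 days = February 18, 1996.
Tolling adds 12 days: February 18, 1996 + 12 days = March 1, 1996.
From January 2, 1996 through January 13, 1996 inclusive is 12 days; tolling adds 12 days: March 1, 1996 + 12 days = March 13, 1996.
March 13, 1996 is a listed holiday. The next qualifying day is March 14, 1996.
The deadline is March 14, 1996; from March 14, 1996 to March 23, 1996 is 9 days.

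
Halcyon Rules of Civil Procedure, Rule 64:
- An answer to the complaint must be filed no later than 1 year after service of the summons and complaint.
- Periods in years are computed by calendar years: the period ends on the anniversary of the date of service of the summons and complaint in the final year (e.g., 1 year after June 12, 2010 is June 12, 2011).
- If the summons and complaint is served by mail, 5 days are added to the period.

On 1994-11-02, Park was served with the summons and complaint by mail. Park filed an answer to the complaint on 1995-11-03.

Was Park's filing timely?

1 year after 1994-11-02 is November 2, 1995.
Service was by mail, adding 5 days: November 2, 1995 + 5 days = November 7, 1995.
The deadline is November 7, 1995; the filing on November 3, 1995 is on or before that date.

Yes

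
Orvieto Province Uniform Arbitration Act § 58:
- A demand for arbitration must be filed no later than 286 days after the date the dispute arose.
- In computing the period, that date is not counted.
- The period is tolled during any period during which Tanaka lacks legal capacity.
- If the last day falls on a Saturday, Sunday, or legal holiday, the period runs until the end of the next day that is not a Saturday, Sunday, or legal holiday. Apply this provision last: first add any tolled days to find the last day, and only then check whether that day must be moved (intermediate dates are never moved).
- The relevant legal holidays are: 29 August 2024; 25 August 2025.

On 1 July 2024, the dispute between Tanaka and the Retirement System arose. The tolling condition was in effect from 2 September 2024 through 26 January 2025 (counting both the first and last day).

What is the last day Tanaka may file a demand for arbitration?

September 8, 2025

286 days after 1 July 2024 is April 13, 2025.
From September 2, 2024 through January 26, 2025 inclusive is 147 days; tolling adds 147 days: April 13, 2025 + 147 days = September 7, 2025.
September 7, 2025 is Sunday. The next qualifying day is September 8, 2025.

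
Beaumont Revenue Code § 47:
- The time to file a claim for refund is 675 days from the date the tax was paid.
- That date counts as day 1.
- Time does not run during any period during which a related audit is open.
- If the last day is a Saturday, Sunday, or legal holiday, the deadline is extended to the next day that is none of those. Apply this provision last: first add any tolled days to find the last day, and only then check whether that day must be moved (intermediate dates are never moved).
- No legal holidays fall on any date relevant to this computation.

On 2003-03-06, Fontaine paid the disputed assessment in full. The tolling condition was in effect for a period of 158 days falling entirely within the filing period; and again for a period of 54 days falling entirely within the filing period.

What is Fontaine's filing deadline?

August 8, 2005

Counting 2003-03-06 as day 1, day 675 is January 8, 2005.
Tolling adds 158 days: January 8, 2005 + 158 days = June 15, 2005.
Tolling adds 54 days: June 15, 2005 + 54 days = August 8, 2005.
August 8, 2005 is a Monday and not a legal holiday, so no extension applies.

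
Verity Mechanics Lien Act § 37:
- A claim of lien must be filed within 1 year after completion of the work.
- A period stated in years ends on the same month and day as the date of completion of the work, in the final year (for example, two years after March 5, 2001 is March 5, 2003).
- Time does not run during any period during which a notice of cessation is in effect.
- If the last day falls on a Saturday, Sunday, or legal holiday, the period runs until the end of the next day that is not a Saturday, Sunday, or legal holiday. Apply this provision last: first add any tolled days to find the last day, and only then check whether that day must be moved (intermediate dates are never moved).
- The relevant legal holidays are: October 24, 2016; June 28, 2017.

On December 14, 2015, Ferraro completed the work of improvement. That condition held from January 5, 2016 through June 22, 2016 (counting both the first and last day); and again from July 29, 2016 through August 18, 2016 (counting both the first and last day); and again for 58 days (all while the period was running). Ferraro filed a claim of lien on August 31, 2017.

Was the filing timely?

1 year after December 14, 2015 is December 14, 2016.
From January 5, 2016 through June 22, 2016 inclusive is 170 days; tolling adds 170 days: December 14, 2016 + 170 days = June 2, 2017.
From July 29, 2016 through August 18, 2016 inclusive is 21 days; tolling adds 21 days: June 2, 2017 + 21 days = June 23, 2017.
Tolling adds 58 days: June 23, 2017 + 58 days = August 20, 2017.
August 20, 2017 is Sunday. The next qualifying day is August 21, 2017.
The deadline is August 21, 2017; the filing on August 31, 2017 is after that date.

No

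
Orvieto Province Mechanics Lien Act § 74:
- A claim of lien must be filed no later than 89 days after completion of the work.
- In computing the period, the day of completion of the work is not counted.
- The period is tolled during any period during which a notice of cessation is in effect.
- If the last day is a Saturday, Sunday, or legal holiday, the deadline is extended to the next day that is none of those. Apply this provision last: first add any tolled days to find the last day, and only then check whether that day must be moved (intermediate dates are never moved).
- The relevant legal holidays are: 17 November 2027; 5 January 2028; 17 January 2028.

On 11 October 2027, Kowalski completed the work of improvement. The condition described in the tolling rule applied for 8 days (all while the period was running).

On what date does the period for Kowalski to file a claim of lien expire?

January 18, 2028

89 days after 11 October 2027 is January 8, 2028.
Tolling adds 8 days: January 8, 2028 + 8 days = January 16, 2028.
January 16, 2028 is Sunday; January 17, 2028 is a listed holiday. The next qualifying day is January 18, 2028.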